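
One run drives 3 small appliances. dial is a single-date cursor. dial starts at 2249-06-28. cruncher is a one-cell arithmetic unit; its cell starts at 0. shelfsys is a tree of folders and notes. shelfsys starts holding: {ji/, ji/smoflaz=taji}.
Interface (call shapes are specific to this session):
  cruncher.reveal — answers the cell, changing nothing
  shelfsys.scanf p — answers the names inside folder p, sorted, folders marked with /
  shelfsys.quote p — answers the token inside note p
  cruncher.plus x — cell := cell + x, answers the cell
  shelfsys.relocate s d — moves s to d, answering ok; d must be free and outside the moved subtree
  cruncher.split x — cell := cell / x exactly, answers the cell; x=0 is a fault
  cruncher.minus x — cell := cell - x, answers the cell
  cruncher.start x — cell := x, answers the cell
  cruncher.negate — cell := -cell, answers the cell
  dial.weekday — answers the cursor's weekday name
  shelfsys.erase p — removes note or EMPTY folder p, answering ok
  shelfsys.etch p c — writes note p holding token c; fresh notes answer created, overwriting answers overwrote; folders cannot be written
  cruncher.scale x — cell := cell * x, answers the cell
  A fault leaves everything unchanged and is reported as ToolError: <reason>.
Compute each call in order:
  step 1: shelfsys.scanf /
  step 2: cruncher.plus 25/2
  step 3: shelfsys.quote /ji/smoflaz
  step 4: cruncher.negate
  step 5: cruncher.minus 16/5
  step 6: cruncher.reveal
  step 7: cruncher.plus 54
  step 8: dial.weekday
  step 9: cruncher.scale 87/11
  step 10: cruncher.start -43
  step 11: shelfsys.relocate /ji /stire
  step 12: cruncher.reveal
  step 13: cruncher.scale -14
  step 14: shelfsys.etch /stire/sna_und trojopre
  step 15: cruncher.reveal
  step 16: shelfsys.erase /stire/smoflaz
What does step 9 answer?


·→ scanf(p='/')
·← [ji/]
·→ plus(x='25/2')
·← 25/2
·→ quote(p='/ji/smoflaz')
·← taji
·→ negate()
·← -25/2
·→ minus(x='16/5')
·← -157/10
·→ reveal()
·← -157/10
·→ plus(x='54')
·← 383/10
·→ weekday()
·← Thursday
·→ scale(x='87/11')
·← 33321/110
·→ start(x='-43')
·← -43
·→ relocate(s='/ji', d='/stire')
·← ok
·→ reveal()
·← -43
·→ scale(x='-14')
·← 602
·→ etch(p='/stire/sna_und', c='trojopre')
·← created
·→ reveal()
·← 602
·→ erase(p='/stire/smoflaz')
·← ok

Answer: 33321/110


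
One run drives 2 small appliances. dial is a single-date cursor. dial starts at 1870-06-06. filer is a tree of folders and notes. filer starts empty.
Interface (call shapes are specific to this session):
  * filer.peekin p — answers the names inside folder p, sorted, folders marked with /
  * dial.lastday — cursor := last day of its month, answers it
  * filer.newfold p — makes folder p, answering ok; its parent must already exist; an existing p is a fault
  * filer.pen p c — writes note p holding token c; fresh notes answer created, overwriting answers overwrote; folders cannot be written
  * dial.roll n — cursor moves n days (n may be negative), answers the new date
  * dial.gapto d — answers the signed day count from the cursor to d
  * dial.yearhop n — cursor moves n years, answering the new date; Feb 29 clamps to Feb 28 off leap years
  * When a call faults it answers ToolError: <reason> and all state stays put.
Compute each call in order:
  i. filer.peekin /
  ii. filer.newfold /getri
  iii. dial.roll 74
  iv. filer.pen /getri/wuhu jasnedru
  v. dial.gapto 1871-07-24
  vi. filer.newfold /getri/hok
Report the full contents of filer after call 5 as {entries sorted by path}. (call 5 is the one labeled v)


Answer: {getri/, getri/wuhu=jasnedru}

Derivation:
% filer.peekin p='/'
[out] []
% filer.newfold p='/getri'
[out] ok
% dial.roll n='74'
[out] 1870-08-19
% filer.pen p='/getri/wuhu' c='jasnedru'
[out] created
% dial.gapto d='1871-07-24'
[out] 339
% filer.newfold p='/getri/hok'
[out] ok


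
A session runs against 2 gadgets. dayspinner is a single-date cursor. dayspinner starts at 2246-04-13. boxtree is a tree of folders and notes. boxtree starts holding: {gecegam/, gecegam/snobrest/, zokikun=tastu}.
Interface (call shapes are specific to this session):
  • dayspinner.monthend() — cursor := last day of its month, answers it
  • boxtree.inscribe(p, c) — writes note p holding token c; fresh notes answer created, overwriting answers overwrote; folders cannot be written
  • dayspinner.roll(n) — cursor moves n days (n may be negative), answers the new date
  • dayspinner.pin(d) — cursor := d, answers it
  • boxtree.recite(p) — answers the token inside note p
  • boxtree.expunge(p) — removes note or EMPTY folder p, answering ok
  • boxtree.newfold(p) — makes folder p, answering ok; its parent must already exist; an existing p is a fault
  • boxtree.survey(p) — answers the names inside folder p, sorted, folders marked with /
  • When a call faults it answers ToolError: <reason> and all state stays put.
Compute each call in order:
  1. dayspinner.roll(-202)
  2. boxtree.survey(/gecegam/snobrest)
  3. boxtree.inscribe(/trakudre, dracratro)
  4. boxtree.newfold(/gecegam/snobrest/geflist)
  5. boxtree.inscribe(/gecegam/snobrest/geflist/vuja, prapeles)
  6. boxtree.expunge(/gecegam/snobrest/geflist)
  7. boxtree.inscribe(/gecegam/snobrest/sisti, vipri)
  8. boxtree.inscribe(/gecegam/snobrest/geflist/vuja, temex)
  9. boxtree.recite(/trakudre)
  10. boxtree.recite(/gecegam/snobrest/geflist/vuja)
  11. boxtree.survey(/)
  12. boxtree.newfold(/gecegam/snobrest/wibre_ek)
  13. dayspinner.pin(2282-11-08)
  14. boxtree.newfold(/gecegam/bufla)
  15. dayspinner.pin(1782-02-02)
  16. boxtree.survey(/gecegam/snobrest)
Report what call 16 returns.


Answer: [geflist/, sisti, wibre_ek/]

Derivation:
Step: dayspinner.roll[n=-202]
Result: 2245-09-23
Step: boxtree.survey[p=/gecegam/snobrest]
Result: []
Step: boxtree.inscribe[p=/trakudre; c=dracratro]
Result: created
Step: boxtree.newfold[p=/gecegam/snobrest/geflist]
Result: ok
Step: boxtree.inscribe[p=/gecegam/snobrest/geflist/vuja; c=prapeles]
Result: created
Step: boxtree.expunge[p=/gecegam/snobrest/geflist]
Result: ToolError: not empty
Step: boxtree.inscribe[p=/gecegam/snobrest/sisti; c=vipri]
Result: created
Step: boxtree.inscribe[p=/gecegam/snobrest/geflist/vuja; c=temex]
Result: overwrote
Step: boxtree.recite[p=/trakudre]
Result: dracratro
Step: boxtree.recite[p=/gecegam/snobrest/geflist/vuja]
Result: temex
Step: boxtree.survey[p=/]
Result: [gecegam/, trakudre, zokikun]
Step: boxtree.newfold[p=/gecegam/snobrest/wibre_ek]
Result: ok
Step: dayspinner.pin[d=2282-11-08]
Result: 2282-11-08
Step: boxtree.newfold[p=/gecegam/bufla]
Result: ok
Step: dayspinner.pin[d=1782-02-02]
Result: 1782-02-02
Step: boxtree.survey[p=/gecegam/snobrest]
Result: [geflist/, sisti, wibre_ek/]


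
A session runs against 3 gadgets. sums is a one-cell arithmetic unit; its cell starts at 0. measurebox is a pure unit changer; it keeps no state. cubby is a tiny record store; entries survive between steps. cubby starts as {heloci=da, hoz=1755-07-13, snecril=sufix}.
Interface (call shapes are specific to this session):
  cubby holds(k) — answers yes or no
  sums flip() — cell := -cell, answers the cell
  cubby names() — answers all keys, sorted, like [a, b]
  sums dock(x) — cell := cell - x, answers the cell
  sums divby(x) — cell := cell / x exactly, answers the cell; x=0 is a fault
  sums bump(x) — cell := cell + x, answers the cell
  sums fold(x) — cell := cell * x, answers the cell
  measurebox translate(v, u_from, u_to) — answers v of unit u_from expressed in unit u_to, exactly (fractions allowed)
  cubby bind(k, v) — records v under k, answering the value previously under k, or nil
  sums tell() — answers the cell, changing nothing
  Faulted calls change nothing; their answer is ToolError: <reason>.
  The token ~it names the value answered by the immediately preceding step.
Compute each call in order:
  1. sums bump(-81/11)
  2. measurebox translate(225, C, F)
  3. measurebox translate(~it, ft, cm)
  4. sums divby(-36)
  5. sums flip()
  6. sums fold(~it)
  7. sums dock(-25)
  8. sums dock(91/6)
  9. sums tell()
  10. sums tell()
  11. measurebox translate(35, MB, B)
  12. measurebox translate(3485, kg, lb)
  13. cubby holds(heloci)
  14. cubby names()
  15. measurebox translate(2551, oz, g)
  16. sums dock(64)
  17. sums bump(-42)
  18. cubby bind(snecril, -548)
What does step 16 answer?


$ sums bump x=-81/11
[out] -81/11
$ measurebox translate v=225 u_from=C u_to=F
[out] 437
$ measurebox translate v=~it u_from=ft u_to=cm
[out] 332994/25
$ sums divby x=-36
[out] 9/44
$ sums flip
[out] -9/44
$ sums fold x=~it
[out] 81/1936
$ sums dock x=-25
[out] 48481/1936
$ sums dock x=91/6
[out] 57355/5808
$ sums tell
[out] 57355/5808
$ sums tell
[out] 57355/5808
$ measurebox translate v=35 u_from=MB u_to=B
[out] 35000000
$ measurebox translate v=3485 u_from=kg u_to=lb
[out] 348500000000/45359237
$ cubby holds k=heloci
[out] yes
$ cubby names
[out] [heloci, hoz, snecril]
$ measurebox translate v=2551 u_from=oz u_to=g
[out] 115711413587/1600000
$ sums dock x=64
[out] -314357/5808
$ sums bump x=-42
[out] -558293/5808
$ cubby bind k=snecril v=-548
[out] sufix

Answer: -314357/5808


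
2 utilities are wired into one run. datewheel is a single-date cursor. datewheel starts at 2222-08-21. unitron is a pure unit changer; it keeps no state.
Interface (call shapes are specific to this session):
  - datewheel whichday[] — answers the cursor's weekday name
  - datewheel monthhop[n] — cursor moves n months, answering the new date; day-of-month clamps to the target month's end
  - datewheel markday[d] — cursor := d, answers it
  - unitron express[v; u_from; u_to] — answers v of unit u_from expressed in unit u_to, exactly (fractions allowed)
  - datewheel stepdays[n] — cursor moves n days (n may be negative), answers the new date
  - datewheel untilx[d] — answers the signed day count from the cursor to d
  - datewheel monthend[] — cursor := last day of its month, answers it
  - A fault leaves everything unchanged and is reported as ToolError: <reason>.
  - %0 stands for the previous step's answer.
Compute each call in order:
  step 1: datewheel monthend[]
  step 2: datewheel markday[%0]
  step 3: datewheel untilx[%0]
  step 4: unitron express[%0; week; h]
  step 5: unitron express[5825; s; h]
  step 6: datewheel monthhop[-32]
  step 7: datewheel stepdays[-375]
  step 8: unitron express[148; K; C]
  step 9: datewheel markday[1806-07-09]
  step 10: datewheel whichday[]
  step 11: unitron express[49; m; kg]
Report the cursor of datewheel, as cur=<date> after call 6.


~$ datewheel monthend
  2222-08-31
~$ datewheel markday d→%0
  2222-08-31
~$ datewheel untilx d→%0
  0
~$ unitron express v→%0 u_from→week u_to→h
  0
~$ unitron express v→5825 u_from→s u_to→h
  233/144
~$ datewheel monthhop n→-32
  2219-12-31
~$ datewheel stepdays n→-375
  2218-12-21
~$ unitron express v→148 u_from→K u_to→C
  -2503/20
~$ datewheel markday d→1806-07-09
  1806-07-09
~$ datewheel whichday
  Wednesday
~$ unitron express v→49 u_from→m u_to→kg
  ToolError: incompatible units

Answer: cur=2219-12-31


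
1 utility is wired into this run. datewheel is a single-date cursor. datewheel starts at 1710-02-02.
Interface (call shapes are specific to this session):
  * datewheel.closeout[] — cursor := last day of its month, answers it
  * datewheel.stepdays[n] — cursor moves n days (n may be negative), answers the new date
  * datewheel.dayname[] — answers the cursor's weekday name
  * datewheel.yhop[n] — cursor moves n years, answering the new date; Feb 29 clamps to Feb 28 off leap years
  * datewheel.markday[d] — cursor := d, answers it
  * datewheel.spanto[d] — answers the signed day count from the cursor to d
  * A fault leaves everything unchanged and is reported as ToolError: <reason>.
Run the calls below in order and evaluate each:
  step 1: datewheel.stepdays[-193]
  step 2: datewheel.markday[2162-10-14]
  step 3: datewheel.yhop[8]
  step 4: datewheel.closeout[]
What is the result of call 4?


# 1. datewheel.stepdays(n='-193') ~> 1709-07-24
# 2. datewheel.markday(d='2162-10-14') ~> 2162-10-14
# 3. datewheel.yhop(n='8') ~> 2170-10-14
# 4. datewheel.closeout() ~> 2170-10-31

Answer: 2170-10-31


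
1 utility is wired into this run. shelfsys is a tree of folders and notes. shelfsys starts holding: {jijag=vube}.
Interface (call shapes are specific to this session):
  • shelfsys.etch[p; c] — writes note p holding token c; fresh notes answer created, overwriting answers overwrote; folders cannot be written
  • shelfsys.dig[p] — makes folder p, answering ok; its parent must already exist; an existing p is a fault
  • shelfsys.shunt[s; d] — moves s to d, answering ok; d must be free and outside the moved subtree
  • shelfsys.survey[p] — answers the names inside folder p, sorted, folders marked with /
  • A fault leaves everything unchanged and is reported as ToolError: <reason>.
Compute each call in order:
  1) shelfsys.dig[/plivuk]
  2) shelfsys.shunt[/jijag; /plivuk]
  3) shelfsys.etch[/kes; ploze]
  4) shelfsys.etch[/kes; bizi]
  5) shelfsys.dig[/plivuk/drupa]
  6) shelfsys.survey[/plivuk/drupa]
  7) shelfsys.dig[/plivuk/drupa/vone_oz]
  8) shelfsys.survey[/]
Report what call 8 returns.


[in] dig p='/plivuk'
= ok
[in] shunt s='/jijag' d='/plivuk'
= ToolError: exists
[in] etch p='/kes' c='ploze'
= created
[in] etch p='/kes' c='bizi'
= overwrote
[in] dig p='/plivuk/drupa'
= ok
[in] survey p='/plivuk/drupa'
= []
[in] dig p='/plivuk/drupa/vone_oz'
= ok
[in] survey p='/'
= [jijag, kes, plivuk/]

Answer: [jijag, kes, plivuk/]


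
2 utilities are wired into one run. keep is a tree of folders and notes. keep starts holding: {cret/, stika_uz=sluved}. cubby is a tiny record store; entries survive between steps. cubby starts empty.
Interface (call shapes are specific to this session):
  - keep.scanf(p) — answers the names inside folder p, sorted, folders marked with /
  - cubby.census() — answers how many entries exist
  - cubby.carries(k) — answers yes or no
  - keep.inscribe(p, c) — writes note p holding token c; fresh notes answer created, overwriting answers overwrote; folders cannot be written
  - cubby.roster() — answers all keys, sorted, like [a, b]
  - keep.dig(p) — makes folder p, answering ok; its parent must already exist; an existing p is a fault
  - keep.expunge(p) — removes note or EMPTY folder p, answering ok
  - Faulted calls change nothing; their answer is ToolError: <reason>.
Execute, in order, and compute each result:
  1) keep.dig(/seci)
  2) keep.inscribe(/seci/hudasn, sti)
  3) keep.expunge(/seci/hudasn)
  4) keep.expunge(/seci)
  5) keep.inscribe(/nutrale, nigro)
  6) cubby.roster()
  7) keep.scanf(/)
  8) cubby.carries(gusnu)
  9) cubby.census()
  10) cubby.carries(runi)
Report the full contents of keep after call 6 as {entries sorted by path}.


Do: dig[p='/seci']
See: ok
Do: inscribe[p='/seci/hudasn'; c='sti']
See: created
Do: expunge[p='/seci/hudasn']
See: ok
Do: expunge[p='/seci']
See: ok
Do: inscribe[p='/nutrale'; c='nigro']
See: created
Do: roster[]
See: []
Do: scanf[p='/']
See: [cret/, nutrale, stika_uz]
Do: carries[k='gusnu']
See: no
Do: census[]
See: 0
Do: carries[k='runi']
See: no

Answer: {cret/, nutrale=nigro, stika_uz=sluved}


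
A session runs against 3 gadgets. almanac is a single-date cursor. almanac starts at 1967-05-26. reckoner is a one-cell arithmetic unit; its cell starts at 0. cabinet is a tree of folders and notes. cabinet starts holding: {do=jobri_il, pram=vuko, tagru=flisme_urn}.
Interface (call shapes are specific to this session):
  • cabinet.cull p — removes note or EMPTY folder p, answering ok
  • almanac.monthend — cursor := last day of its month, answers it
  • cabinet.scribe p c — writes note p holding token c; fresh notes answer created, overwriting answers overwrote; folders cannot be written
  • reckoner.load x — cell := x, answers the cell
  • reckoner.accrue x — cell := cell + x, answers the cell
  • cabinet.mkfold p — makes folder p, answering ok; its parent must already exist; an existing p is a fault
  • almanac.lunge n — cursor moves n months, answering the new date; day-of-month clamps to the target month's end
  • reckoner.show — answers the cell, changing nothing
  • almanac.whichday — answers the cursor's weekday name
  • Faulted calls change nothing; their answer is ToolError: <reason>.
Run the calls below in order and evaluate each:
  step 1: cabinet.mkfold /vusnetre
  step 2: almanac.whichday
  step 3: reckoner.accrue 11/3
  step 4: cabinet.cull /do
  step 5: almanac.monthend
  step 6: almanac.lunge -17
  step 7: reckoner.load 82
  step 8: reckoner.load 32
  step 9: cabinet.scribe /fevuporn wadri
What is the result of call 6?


Answer: 1965-12-31

Derivation:
>> cabinet.mkfold(p=/vusnetre)
<< ok
>> almanac.whichday()
<< Friday
>> reckoner.accrue(x=11/3)
<< 11/3
>> cabinet.cull(p=/do)
<< ok
>> almanac.monthend()
<< 1967-05-31
>> almanac.lunge(n=-17)
<< 1965-12-31
>> reckoner.load(x=82)
<< 82
>> reckoner.load(x=32)
<< 32
>> cabinet.scribe(p=/fevuporn, c=wadri)
<< created


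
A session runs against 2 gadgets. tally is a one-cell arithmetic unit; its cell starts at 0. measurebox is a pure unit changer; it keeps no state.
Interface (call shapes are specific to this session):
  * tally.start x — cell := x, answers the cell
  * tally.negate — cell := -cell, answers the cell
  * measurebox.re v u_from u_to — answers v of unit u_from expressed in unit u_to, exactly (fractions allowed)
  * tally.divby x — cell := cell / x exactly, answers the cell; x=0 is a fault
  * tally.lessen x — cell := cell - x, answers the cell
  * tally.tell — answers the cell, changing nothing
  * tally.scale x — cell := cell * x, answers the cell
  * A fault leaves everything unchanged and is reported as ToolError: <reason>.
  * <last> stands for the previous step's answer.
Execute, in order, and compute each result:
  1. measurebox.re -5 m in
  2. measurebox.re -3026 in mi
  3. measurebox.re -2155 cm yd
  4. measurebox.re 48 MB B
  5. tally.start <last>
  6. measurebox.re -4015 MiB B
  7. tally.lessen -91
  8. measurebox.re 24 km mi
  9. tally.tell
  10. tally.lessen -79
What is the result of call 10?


Answer: 48000170

Derivation:
==> measurebox.re(v='-5', u_from='m', u_to='in')
<== -25000/127
==> measurebox.re(v='-3026', u_from='in', u_to='mi')
<== -1513/31680
==> measurebox.re(v='-2155', u_from='cm', u_to='yd')
<== -53875/2286
==> measurebox.re(v='48', u_from='MB', u_to='B')
<== 48000000
==> tally.start(x='<last>')
<== 48000000
==> measurebox.re(v='-4015', u_from='MiB', u_to='B')
<== -4210032640
==> tally.lessen(x='-91')
<== 48000091
==> measurebox.re(v='24', u_from='km', u_to='mi')
<== 62500/4191
==> tally.tell()
<== 48000091
==> tally.lessen(x='-79')
<== 48000170


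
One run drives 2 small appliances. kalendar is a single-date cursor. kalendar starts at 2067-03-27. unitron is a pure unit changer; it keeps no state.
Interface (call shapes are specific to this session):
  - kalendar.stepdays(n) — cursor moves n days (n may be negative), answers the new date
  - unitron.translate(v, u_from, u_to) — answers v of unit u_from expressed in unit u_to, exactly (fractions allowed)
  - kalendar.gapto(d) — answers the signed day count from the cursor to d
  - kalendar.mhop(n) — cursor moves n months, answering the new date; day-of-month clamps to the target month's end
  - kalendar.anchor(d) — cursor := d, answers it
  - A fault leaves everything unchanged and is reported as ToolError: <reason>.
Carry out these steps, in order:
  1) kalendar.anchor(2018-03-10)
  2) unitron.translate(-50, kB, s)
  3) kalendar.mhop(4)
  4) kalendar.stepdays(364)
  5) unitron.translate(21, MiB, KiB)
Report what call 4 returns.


Answer: 2019-07-09

Derivation:
→ anchor(d: 2018-03-10)
← 2018-03-10
→ translate(v: -50, u_from: kB, u_to: s)
← ToolError: incompatible units
→ mhop(n: 4)
← 2018-07-10
→ stepdays(n: 364)
← 2019-07-09
→ translate(v: 21, u_from: MiB, u_to: KiB)
← 21504


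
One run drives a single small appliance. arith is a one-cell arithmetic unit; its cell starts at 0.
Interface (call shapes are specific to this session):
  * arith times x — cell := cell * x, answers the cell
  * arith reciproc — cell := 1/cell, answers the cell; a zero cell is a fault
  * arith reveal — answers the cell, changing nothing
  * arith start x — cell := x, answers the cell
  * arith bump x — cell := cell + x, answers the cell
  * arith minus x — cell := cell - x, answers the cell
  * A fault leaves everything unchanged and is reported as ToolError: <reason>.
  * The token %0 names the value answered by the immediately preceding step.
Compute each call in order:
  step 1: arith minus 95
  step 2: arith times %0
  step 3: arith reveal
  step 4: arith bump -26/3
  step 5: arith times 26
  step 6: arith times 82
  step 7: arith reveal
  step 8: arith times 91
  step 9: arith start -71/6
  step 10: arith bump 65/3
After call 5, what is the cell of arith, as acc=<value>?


Answer: acc=703274/3

Derivation:
·→ arith minus(x='95')
·← -95
·→ arith times(x='%0')
·← 9025
·→ arith reveal()
·← 9025
·→ arith bump(x='-26/3')
·← 27049/3
·→ arith times(x='26')
·← 703274/3
·→ arith times(x='82')
·← 57668468/3
·→ arith reveal()
·← 57668468/3
·→ arith times(x='91')
·← 5247830588/3
·→ arith start(x='-71/6')
·← -71/6
·→ arith bump(x='65/3')
·← 59/6


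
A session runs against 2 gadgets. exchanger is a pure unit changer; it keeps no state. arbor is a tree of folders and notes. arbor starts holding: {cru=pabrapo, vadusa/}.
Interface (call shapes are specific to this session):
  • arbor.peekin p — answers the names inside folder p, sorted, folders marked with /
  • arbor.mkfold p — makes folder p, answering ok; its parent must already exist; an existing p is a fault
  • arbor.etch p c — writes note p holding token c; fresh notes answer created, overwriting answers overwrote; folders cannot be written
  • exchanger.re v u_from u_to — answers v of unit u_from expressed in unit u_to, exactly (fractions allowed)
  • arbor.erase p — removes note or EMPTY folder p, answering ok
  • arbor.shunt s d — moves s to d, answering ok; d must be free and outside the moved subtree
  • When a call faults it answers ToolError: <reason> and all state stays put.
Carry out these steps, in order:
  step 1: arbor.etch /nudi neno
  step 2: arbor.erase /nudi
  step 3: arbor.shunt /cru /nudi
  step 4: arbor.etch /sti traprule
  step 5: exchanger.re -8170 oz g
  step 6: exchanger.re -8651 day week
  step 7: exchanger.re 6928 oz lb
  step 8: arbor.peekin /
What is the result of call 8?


~$ etch p→/nudi c→neno
= created
~$ erase p→/nudi
= ok
~$ shunt s→/cru d→/nudi
= ok
~$ etch p→/sti c→traprule
= created
~$ re v→-8170 u_from→oz u_to→g
= -37058496629/160000
~$ re v→-8651 u_from→day u_to→week
= -8651/7
~$ re v→6928 u_from→oz u_to→lb
= 433
~$ peekin p→/
= [nudi, sti, vadusa/]

Answer: [nudi, sti, vadusa/]


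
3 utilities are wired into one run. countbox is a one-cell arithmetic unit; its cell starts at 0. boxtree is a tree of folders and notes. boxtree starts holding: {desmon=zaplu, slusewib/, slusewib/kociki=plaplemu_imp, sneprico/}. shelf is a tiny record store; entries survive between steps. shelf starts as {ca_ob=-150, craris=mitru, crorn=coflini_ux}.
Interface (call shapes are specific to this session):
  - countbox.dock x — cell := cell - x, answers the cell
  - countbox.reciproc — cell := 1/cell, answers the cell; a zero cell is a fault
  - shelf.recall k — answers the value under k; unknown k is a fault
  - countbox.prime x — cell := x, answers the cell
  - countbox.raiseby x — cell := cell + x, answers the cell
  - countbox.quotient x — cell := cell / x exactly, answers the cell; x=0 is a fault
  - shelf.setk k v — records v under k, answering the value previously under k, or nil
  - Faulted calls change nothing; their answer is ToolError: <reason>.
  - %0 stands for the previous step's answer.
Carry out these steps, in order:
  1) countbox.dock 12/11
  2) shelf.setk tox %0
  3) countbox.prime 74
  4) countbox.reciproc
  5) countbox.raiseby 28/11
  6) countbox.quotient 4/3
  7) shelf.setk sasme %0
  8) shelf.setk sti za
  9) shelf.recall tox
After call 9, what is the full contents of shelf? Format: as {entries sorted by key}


Answer: {ca_ob=-150, craris=mitru, crorn=coflini_ux, sasme=6249/3256, sti=za, tox=-12/11}

Derivation:
// dock(x: 12/11) => -12/11
// setk(k: tox, v: %0) => nil
// prime(x: 74) => 74
// reciproc() => 1/74
// raiseby(x: 28/11) => 2083/814
// quotient(x: 4/3) => 6249/3256
// setk(k: sasme, v: %0) => nil
// setk(k: sti, v: za) => nil
// recall(k: tox) => -12/11


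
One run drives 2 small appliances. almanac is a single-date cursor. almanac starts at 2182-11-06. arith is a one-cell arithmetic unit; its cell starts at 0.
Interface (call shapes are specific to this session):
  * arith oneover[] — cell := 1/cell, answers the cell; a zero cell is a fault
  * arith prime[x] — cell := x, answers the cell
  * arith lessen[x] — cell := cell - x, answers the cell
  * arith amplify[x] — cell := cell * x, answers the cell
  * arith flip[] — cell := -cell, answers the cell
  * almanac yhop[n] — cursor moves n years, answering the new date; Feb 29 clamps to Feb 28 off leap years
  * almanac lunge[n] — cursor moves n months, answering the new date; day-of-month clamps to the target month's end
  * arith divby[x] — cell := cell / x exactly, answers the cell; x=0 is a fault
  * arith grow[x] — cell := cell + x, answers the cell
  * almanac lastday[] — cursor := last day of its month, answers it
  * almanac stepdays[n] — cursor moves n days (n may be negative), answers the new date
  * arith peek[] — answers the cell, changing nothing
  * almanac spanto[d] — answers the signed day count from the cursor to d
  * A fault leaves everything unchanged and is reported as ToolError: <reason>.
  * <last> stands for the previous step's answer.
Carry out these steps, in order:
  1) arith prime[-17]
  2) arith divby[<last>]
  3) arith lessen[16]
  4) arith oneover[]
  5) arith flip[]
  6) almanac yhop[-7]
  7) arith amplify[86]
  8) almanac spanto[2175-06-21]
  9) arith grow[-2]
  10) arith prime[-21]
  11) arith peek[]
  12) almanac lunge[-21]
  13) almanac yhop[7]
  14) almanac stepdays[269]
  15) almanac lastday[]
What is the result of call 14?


Answer: 2181-11-02

Derivation:
! arith prime(-17) : -17
! arith divby(<last>) : 1
! arith lessen(16) : -15
! arith oneover() : -1/15
! arith flip() : 1/15
! almanac yhop(-7) : 2175-11-06
! arith amplify(86) : 86/15
! almanac spanto(2175-06-21) : -138
! arith grow(-2) : 56/15
! arith prime(-21) : -21
! arith peek() : -21
! almanac lunge(-21) : 2174-02-06
! almanac yhop(7) : 2181-02-06
! almanac stepdays(269) : 2181-11-02
! almanac lastday() : 2181-11-30


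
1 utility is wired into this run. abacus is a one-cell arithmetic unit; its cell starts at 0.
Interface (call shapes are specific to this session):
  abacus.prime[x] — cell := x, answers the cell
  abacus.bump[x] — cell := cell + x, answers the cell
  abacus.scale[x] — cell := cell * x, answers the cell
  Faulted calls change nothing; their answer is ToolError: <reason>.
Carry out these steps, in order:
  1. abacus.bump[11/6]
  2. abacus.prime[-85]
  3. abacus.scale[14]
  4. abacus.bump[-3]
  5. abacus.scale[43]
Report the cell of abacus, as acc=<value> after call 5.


Answer: acc=-51299

Derivation:
Next I call abacus.bump on x='11/6', and observe 11/6.
I call abacus.prime on x='-85', giving -85.
Calling abacus.scale on x='14', and observe -1190.
Calling abacus.bump on x='-3', and get -1193.
Then abacus.scale on x='43', and see -51299.


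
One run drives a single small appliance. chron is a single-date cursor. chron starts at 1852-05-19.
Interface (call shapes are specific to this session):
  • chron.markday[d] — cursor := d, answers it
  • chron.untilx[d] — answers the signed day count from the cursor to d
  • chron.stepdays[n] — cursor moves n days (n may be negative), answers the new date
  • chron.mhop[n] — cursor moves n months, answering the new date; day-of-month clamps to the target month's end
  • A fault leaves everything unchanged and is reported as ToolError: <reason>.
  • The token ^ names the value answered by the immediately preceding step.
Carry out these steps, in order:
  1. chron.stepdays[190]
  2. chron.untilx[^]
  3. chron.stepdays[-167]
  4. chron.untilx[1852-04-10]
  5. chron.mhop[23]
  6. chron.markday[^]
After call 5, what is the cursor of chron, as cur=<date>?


Answer: cur=1854-05-11

Derivation:
% 1. stepdays(190) => 1852-11-25
% 2. untilx(^) => 0
% 3. stepdays(-167) => 1852-06-11
% 4. untilx(1852-04-10) => -62
% 5. mhop(23) => 1854-05-11
% 6. markday(^) => 1854-05-11


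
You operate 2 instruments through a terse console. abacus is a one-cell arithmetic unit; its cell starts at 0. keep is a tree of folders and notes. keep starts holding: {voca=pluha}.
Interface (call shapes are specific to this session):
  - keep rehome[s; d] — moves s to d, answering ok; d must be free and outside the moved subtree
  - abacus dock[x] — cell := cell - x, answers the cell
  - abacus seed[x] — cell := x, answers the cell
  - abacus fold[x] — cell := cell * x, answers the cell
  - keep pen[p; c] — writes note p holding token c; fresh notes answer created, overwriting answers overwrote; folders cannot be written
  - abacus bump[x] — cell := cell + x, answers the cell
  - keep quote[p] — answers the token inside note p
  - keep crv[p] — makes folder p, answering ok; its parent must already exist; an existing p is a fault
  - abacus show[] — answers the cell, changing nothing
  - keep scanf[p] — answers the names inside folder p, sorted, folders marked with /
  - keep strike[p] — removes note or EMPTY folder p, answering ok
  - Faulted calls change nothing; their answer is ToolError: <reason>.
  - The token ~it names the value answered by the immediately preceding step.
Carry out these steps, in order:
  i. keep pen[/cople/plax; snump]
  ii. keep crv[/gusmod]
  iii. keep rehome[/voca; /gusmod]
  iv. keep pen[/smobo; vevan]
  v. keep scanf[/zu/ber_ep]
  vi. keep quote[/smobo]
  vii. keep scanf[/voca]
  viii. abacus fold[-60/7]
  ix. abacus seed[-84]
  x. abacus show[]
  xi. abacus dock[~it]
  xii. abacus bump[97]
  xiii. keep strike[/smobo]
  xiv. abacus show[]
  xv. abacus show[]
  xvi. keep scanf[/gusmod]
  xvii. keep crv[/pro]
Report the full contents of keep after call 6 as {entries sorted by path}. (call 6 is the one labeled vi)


Answer: {gusmod/, smobo=vevan, voca=pluha}

Derivation:
! keep pen(p=/cople/plax, c=snump) -> ToolError: no parent
! keep crv(p=/gusmod) -> ok
! keep rehome(s=/voca, d=/gusmod) -> ToolError: exists
! keep pen(p=/smobo, c=vevan) -> created
! keep scanf(p=/zu/ber_ep) -> ToolError: not found
! keep quote(p=/smobo) -> vevan
! keep scanf(p=/voca) -> ToolError: not a directory
! abacus fold(x=-60/7) -> 0
! abacus seed(x=-84) -> -84
! abacus show() -> -84
! abacus dock(x=~it) -> 0
! abacus bump(x=97) -> 97
! keep strike(p=/smobo) -> ok
! abacus show() -> 97
! abacus show() -> 97
! keep scanf(p=/gusmod) -> []
! keep crv(p=/pro) -> ok


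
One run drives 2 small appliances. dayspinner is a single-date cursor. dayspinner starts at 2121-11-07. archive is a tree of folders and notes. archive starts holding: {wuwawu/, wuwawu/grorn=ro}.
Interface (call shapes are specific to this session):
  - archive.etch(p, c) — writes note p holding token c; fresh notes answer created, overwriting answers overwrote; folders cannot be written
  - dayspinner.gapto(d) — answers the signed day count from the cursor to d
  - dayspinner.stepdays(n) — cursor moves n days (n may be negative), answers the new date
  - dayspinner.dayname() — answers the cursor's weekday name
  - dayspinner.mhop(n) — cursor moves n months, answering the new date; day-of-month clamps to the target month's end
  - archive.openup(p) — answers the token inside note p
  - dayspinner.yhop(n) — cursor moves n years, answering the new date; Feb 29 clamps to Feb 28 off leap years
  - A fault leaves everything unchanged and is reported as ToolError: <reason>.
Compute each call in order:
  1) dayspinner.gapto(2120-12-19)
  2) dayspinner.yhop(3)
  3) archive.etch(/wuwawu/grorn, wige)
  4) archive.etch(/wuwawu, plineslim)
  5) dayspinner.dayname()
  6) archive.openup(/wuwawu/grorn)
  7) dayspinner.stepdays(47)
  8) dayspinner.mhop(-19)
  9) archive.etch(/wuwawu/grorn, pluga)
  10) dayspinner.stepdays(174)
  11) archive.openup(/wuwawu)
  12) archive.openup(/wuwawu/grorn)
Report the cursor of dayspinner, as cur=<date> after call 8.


Answer: cur=2123-05-24

Derivation:
>>> gapto d=2120-12-19
[out] -323
>>> yhop n=3
[out] 2124-11-07
>>> etch p=/wuwawu/grorn c=wige
[out] overwrote
>>> etch p=/wuwawu c=plineslim
[out] ToolError: is a directory
>>> dayname
[out] Tuesday
>>> openup p=/wuwawu/grorn
[out] wige
>>> stepdays n=47
[out] 2124-12-24
>>> mhop n=-19
[out] 2123-05-24
>>> etch p=/wuwawu/grorn c=pluga
[out] overwrote
>>> stepdays n=174
[out] 2123-11-14
>>> openup p=/wuwawu
[out] ToolError: is a directory
>>> openup p=/wuwawu/grorn
[out] pluga


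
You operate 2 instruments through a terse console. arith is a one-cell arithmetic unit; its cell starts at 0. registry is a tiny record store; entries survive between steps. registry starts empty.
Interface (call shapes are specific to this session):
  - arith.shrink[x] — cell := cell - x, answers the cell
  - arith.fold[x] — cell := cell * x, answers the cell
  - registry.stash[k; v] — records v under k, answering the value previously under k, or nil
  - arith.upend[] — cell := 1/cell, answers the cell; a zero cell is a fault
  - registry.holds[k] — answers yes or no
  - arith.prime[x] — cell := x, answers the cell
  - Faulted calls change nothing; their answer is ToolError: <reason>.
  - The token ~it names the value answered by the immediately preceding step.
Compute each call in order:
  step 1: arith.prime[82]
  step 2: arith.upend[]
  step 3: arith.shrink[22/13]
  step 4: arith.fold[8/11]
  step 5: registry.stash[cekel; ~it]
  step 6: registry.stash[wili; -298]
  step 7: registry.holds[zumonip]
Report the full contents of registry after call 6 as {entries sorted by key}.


CALL arith.prime[x→82]
RET  82
CALL arith.upend[]
RET  1/82
CALL arith.shrink[x→22/13]
RET  -1791/1066
CALL arith.fold[x→8/11]
RET  -7164/5863
CALL registry.stash[k→cekel; v→~it]
RET  nil
CALL registry.stash[k→wili; v→-298]
RET  nil
CALL registry.holds[k→zumonip]
RET  no

Answer: {cekel=-7164/5863, wili=-298}


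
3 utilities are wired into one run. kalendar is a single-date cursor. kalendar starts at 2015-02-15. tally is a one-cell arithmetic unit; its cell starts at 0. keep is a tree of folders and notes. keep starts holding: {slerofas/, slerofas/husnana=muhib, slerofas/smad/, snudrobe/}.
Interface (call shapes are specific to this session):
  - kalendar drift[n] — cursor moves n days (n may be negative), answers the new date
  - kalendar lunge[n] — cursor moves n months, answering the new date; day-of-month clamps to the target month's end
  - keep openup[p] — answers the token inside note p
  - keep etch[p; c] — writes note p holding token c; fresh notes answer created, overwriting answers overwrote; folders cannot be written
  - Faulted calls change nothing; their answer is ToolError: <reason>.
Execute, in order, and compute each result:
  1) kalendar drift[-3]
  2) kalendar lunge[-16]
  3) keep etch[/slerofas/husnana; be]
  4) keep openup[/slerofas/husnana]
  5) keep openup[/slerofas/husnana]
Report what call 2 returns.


Do: kalendar drift[n→-3]
See: 2015-02-12
Do: kalendar lunge[n→-16]
See: 2013-10-12
Do: keep etch[p→/slerofas/husnana; c→be]
See: overwrote
Do: keep openup[p→/slerofas/husnana]
See: be
Do: keep openup[p→/slerofas/husnana]
See: be

Answer: 2013-10-12


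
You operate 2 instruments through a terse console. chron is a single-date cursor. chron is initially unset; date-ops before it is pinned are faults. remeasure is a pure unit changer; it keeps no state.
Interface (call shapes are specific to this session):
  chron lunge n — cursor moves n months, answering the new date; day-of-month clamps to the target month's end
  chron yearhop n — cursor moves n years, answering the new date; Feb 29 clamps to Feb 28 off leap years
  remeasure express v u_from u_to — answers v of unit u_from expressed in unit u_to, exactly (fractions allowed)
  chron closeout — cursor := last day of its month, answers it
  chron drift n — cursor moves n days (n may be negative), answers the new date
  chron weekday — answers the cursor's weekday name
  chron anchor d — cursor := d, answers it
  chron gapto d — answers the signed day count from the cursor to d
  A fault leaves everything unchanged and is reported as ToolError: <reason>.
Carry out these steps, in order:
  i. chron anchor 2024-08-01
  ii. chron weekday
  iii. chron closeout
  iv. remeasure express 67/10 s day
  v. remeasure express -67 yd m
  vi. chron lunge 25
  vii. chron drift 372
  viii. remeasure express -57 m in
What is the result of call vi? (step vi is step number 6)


Answer: 2026-09-30

Derivation:
Calling chron anchor(d=2024-08-01), yielding 2024-08-01.
Invoking chron weekday(), yielding Thursday.
Calling chron closeout, which returns 2024-08-31.
I call remeasure express(v=67/10, u_from=s, u_to=day), and get 67/864000.
I call remeasure express(v=-67, u_from=yd, u_to=m), → -76581/1250.
Invoking chron lunge(n=25), and observe 2026-09-30.
I invoke chron drift(n=372): 2027-10-07.
I invoke remeasure express(v=-57, u_from=m, u_to=in), and get -285000/127.


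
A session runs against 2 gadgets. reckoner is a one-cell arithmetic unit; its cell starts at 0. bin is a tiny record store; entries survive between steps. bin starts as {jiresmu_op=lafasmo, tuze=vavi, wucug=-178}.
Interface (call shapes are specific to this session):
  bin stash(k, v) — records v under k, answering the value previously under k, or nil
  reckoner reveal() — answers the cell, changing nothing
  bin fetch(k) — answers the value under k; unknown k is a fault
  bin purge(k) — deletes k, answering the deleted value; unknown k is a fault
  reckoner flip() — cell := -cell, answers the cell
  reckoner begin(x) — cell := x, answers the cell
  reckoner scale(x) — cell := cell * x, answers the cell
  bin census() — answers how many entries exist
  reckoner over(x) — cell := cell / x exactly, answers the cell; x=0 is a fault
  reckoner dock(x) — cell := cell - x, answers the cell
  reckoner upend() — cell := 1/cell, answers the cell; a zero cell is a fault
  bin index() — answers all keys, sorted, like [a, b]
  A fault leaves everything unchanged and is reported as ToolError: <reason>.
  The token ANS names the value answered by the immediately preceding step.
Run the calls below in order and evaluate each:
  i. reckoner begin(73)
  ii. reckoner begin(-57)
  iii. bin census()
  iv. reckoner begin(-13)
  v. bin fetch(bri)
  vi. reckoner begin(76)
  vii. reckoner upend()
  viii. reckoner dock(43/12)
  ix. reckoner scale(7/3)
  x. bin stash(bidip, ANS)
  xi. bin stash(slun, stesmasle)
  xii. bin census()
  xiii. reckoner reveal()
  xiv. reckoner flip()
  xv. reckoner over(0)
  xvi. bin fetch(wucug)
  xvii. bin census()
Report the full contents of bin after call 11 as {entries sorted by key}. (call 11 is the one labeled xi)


~$ reckoner begin x='73'
  73
~$ reckoner begin x='-57'
  -57
~$ bin census
  3
~$ reckoner begin x='-13'
  -13
~$ bin fetch k='bri'
  ToolError: no such key bri
~$ reckoner begin x='76'
  76
~$ reckoner upend
  1/76
~$ reckoner dock x='43/12'
  -407/114
~$ reckoner scale x='7/3'
  -2849/342
~$ bin stash k='bidip' v='ANS'
  nil
~$ bin stash k='slun' v='stesmasle'
  nil
~$ bin census
  5
~$ reckoner reveal
  -2849/342
~$ reckoner flip
  2849/342
~$ reckoner over x='0'
  ToolError: division by zero
~$ bin fetch k='wucug'
  -178
~$ bin census
  5

Answer: {bidip=-2849/342, jiresmu_op=lafasmo, slun=stesmasle, tuze=vavi, wucug=-178}


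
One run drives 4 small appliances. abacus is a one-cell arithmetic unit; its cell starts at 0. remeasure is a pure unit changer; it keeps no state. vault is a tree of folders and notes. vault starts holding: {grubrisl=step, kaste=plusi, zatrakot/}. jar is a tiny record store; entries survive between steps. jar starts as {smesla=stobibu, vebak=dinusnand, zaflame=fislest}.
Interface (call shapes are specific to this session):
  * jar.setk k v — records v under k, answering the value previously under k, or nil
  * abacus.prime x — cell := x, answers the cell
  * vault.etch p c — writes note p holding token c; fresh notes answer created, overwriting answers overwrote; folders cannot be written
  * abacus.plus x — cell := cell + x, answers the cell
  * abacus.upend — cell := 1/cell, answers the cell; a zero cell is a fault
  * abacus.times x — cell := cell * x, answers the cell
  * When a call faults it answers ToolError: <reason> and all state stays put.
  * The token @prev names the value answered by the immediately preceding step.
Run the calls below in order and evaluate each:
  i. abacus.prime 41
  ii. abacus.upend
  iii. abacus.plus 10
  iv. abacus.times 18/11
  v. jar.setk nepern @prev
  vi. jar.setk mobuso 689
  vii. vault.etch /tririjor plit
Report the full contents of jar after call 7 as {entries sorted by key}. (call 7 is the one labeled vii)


// 1. abacus.prime(x=41) ~> 41
// 2. abacus.upend() ~> 1/41
// 3. abacus.plus(x=10) ~> 411/41
// 4. abacus.times(x=18/11) ~> 7398/451
// 5. jar.setk(k=nepern, v=@prev) ~> nil
// 6. jar.setk(k=mobuso, v=689) ~> nil
// 7. vault.etch(p=/tririjor, c=plit) ~> created

Answer: {mobuso=689, nepern=7398/451, smesla=stobibu, vebak=dinusnand, zaflame=fislest}
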